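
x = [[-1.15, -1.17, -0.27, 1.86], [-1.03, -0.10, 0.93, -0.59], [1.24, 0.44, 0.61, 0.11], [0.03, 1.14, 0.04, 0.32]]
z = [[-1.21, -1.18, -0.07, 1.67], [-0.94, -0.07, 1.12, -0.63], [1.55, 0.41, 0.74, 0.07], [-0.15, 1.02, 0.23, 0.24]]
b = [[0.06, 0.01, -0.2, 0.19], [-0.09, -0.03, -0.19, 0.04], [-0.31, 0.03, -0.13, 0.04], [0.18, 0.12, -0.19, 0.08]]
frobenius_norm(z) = 3.53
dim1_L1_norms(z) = [4.13, 2.76, 2.77, 1.64]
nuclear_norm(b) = 0.98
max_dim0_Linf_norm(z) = 1.67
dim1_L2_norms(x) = [2.49, 1.51, 1.45, 1.19]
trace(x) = -0.32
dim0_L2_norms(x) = [1.98, 1.69, 1.15, 1.98]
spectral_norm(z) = 2.67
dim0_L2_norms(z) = [2.18, 1.61, 1.36, 1.8]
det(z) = -5.58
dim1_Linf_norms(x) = [1.86, 1.03, 1.24, 1.14]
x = b + z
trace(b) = -0.02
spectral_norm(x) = 2.67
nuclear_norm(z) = 6.59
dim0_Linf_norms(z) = [1.55, 1.18, 1.12, 1.67]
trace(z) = -0.30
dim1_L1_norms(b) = [0.46, 0.35, 0.51, 0.57]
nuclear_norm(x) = 6.38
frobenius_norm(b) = 0.58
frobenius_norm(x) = 3.47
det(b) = -0.00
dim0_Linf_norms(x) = [1.24, 1.17, 0.93, 1.86]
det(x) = -4.61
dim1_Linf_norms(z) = [1.67, 1.12, 1.55, 1.02]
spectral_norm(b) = 0.41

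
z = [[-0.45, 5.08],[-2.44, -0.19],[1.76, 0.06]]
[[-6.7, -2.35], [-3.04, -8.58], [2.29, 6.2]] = z @ [[1.34, 3.53], [-1.20, -0.15]]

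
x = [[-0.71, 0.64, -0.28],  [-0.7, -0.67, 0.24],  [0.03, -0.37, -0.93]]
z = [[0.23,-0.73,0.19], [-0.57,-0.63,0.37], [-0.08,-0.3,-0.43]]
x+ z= [[-0.48, -0.09, -0.09], [-1.27, -1.3, 0.61], [-0.05, -0.67, -1.36]]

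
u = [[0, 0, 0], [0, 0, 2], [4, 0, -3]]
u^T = [[0, 0, 4], [0, 0, 0], [0, 2, -3]]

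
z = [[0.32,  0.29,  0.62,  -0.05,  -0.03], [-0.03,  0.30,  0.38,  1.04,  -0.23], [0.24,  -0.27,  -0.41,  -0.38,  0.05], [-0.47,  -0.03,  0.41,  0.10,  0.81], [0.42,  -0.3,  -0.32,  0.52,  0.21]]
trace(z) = 0.52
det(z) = -0.00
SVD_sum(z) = [[-0.03,0.1,0.19,0.27,-0.0], [-0.11,0.33,0.59,0.87,-0.0], [0.06,-0.19,-0.33,-0.49,0.0], [-0.03,0.10,0.18,0.26,-0.00], [-0.01,0.03,0.06,0.08,-0.0]] + [[-0.08, 0.01, 0.08, -0.07, 0.09], [0.18, -0.03, -0.16, 0.14, -0.20], [0.08, -0.01, -0.07, 0.06, -0.09], [-0.44, 0.08, 0.40, -0.36, 0.49], [0.25, -0.05, -0.23, 0.21, -0.28]] + [[0.05, 0.21, 0.20, -0.21, -0.30], [-0.0, -0.01, -0.01, 0.01, 0.02], [-0.01, -0.06, -0.05, 0.06, 0.08], [-0.05, -0.20, -0.19, 0.2, 0.29], [-0.06, -0.26, -0.25, 0.26, 0.38]] + [[0.38, -0.04, 0.16, -0.05, 0.18], [-0.09, 0.01, -0.04, 0.01, -0.04], [0.11, -0.01, 0.05, -0.01, 0.05], [0.05, -0.00, 0.02, -0.01, 0.02], [0.24, -0.02, 0.10, -0.03, 0.11]] + [[-0.0, -0.00, 0.0, 0.00, -0.00], [-0.00, -0.00, 0.00, 0.00, -0.00], [-0.00, -0.00, 0.0, 0.0, -0.00], [-0.0, -0.0, 0.0, 0.00, -0.00], [0.0, 0.0, -0.00, -0.00, 0.00]]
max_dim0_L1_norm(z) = 2.14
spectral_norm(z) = 1.37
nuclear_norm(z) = 3.90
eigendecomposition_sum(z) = [[(-0.08+0j),0.08-0.00j,(0.18-0j),-0.06+0.00j,0.06-0.00j], [0.35-0.00j,(-0.34+0j),(-0.74+0j),0.25-0.00j,(-0.24+0j)], [(-0.03+0j),(0.03-0j),(0.06-0j),(-0.02+0j),0.02-0.00j], [-0.29+0.00j,0.28-0.00j,0.61-0.00j,-0.20+0.00j,0.20-0.00j], [(0.29-0j),-0.28+0.00j,(-0.61+0j),0.20-0.00j,(-0.19+0j)]] + [[0.10-0.07j, -0.04-0.09j, -0.11j, (-0.01+0.03j), 0.06+0.11j],[-0.83-0.50j, -0.56+0.54j, (-0.83+0.34j), 0.28+0.01j, 0.64-0.76j],[(0.41+0.19j), 0.23-0.28j, (0.37-0.2j), -0.13+0.01j, (-0.26+0.39j)],[(-0.25-0.42j), (-0.38+0.1j), (-0.45-0.05j), 0.12+0.07j, (0.47-0.18j)],[-0.20-0.43j, (-0.37+0.06j), (-0.42-0.09j), 0.11+0.08j, (0.46-0.13j)]] + [[0.10+0.07j, -0.04+0.09j, 0.00+0.11j, -0.01-0.03j, 0.06-0.11j], [(-0.83+0.5j), (-0.56-0.54j), (-0.83-0.34j), 0.28-0.01j, (0.64+0.76j)], [(0.41-0.19j), 0.23+0.28j, (0.37+0.2j), (-0.13-0.01j), -0.26-0.39j], [(-0.25+0.42j), (-0.38-0.1j), (-0.45+0.05j), 0.12-0.07j, 0.47+0.18j], [-0.20+0.43j, -0.37-0.06j, -0.42+0.09j, 0.11-0.08j, 0.46+0.13j]] + [[0.20-0.00j, 0.28-0.00j, (0.44-0j), (0.04-0j), -0.20-0.00j], [1.29-0.00j, (1.78-0j), (2.81-0j), 0.24-0.00j, -1.28-0.00j], [-0.56+0.00j, -0.77+0.00j, -1.22+0.00j, -0.11+0.00j, (0.56+0j)], [(0.32-0j), (0.44-0j), (0.7-0j), (0.06-0j), (-0.32-0j)], [0.52-0.00j, (0.73-0j), (1.15-0j), 0.10-0.00j, (-0.52-0j)]] + [[-0.00+0.00j, -0.00+0.00j, (-0+0j), -0.00+0.00j, 0.00+0.00j], [-0.00+0.00j, (-0.02+0j), (-0.03+0j), (-0.01+0j), 0.01+0.00j], [-0j, 0.01-0.00j, (0.02-0j), -0j, -0.01-0.00j], [-0j, -0j, -0j, -0j, (-0-0j)], [(-0+0j), (-0.01+0j), -0.01+0.00j, (-0+0j), 0j]]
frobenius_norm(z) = 2.03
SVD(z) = [[0.25, 0.15, -0.52, 0.8, -0.03], [0.81, -0.32, 0.03, -0.2, -0.44], [-0.46, -0.14, 0.14, 0.24, -0.83], [0.24, 0.80, 0.51, 0.11, -0.15], [0.08, -0.46, 0.66, 0.51, 0.3]] @ diag([1.3659363178565684, 1.0682509678637644, 0.8899522655587981, 0.5744063935793041, 0.00032443882418889793]) @ [[-0.10,0.3,0.53,0.78,-0.00], [-0.51,0.09,0.47,-0.42,0.58], [-0.11,-0.45,-0.42,0.45,0.64], [0.84,-0.08,0.36,-0.1,0.39], [0.12,0.83,-0.43,-0.01,0.32]]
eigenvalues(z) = [(-0.77+0j), (0.49+0.2j), (0.49-0.2j), (0.3+0j), 0j]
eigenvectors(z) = [[0.15+0.00j, (-0.04+0.09j), (-0.04-0.09j), -0.13+0.00j, -0.12+0.00j], [-0.64+0.00j, 0.76+0.00j, 0.76-0.00j, (-0.83+0j), (-0.83+0j)], [0.05+0.00j, (-0.35+0.04j), -0.35-0.04j, 0.36+0.00j, (0.43+0j)], [0.53+0.00j, (0.34+0.18j), (0.34-0.18j), (-0.21+0j), (0.01+0j)], [-0.53+0.00j, 0.30+0.21j, 0.30-0.21j, -0.34+0.00j, (-0.32+0j)]]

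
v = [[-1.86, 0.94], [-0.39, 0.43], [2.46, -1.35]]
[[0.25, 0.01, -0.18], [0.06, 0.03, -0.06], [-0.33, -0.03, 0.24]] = v @ [[-0.13, 0.06, 0.05], [0.01, 0.13, -0.09]]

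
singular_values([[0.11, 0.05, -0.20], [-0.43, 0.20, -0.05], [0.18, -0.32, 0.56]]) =[0.74, 0.42, 0.01]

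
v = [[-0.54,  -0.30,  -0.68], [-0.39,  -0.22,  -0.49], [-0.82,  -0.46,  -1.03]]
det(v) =0.000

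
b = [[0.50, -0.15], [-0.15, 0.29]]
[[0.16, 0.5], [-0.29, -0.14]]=b @ [[0.03, 1.00], [-1.00, 0.03]]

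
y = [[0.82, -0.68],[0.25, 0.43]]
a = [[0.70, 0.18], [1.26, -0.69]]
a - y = [[-0.12, 0.86],[1.01, -1.12]]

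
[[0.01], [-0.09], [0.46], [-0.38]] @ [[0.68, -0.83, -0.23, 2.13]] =[[0.01, -0.01, -0.00, 0.02], [-0.06, 0.07, 0.02, -0.19], [0.31, -0.38, -0.11, 0.98], [-0.26, 0.32, 0.09, -0.81]]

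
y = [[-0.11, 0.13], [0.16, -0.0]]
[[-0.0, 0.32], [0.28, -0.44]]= y @ [[1.78, -2.78], [1.49, 0.14]]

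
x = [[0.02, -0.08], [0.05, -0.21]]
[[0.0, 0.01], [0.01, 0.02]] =x @ [[-0.03,  -0.07], [-0.06,  -0.12]]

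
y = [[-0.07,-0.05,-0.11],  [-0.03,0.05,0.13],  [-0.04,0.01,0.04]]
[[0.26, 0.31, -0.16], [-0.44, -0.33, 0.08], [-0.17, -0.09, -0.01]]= y @ [[1.4, -0.44, 0.93],[-2.69, 0.28, 1.10],[-2.06, -2.71, 0.37]]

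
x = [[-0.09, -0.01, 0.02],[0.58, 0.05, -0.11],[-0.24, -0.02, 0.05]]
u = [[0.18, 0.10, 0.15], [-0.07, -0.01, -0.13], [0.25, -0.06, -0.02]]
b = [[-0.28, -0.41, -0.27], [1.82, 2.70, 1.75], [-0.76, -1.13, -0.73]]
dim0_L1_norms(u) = [0.5, 0.17, 0.3]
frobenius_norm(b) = 4.05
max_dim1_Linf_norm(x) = 0.58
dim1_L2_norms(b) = [0.57, 3.7, 1.55]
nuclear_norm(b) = 4.05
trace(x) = 0.01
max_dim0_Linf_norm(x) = 0.58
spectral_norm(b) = 4.05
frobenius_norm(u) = 0.39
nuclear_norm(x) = 0.66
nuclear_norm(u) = 0.59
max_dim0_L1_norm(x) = 0.91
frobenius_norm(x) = 0.65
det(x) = 0.00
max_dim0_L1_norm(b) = 4.24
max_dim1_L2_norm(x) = 0.59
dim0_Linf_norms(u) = [0.25, 0.1, 0.15]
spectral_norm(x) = 0.65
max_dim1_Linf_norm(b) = 2.7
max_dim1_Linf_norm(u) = 0.25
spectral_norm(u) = 0.34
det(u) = -0.00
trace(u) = 0.15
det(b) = -0.00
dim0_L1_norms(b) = [2.86, 4.24, 2.75]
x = b @ u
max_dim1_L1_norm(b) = 6.27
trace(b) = 1.69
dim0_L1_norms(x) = [0.91, 0.08, 0.18]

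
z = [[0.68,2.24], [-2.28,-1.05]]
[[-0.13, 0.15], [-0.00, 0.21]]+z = [[0.55, 2.39], [-2.28, -0.84]]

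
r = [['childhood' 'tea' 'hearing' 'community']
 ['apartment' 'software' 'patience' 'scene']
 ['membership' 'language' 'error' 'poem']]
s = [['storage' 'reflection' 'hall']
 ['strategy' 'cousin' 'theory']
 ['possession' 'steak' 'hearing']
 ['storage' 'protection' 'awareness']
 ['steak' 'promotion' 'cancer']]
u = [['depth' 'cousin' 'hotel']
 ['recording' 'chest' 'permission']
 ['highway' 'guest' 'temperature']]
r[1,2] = 'patience'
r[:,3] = ['community', 'scene', 'poem']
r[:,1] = ['tea', 'software', 'language']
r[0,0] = 'childhood'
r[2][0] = 'membership'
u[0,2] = 'hotel'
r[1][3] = 'scene'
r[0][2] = 'hearing'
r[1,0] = 'apartment'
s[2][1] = 'steak'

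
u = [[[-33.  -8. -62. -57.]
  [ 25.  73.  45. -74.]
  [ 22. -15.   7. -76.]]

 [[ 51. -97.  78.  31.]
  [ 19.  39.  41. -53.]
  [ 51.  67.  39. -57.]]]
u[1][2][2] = 39.0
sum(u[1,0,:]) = 63.0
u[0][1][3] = -74.0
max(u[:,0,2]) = 78.0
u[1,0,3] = 31.0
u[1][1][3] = -53.0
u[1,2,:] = [51.0, 67.0, 39.0, -57.0]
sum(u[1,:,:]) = 209.0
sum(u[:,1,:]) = 115.0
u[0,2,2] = 7.0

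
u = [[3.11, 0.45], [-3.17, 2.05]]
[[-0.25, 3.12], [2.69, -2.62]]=u @[[-0.22, 0.97], [0.97, 0.22]]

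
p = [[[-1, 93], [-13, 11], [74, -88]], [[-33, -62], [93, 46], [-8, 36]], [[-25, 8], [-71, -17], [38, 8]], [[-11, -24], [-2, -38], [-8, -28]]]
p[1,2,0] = -8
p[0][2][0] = 74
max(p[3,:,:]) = -2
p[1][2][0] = -8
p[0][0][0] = -1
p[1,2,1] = 36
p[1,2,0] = -8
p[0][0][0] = -1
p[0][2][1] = -88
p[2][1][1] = -17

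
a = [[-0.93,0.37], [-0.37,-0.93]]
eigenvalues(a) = [(-0.93+0.37j), (-0.93-0.37j)]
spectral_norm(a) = 1.00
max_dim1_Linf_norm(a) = 0.93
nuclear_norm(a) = 2.00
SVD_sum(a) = [[-0.93, 0.00], [-0.37, 0.0]] + [[0.00, 0.37],[0.0, -0.93]]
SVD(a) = [[-0.93, -0.37], [-0.37, 0.93]] @ diag([1.0008995953640905, 1.0008995953640905]) @ [[1.00, 0.00], [-0.0, -1.0]]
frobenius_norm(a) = 1.42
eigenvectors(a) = [[(0.71+0j), 0.71-0.00j], [0.00+0.71j, -0.71j]]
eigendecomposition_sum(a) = [[-0.46+0.18j, 0.18+0.47j], [(-0.18-0.46j), -0.46+0.18j]] + [[(-0.46-0.18j), 0.18-0.47j],[-0.18+0.46j, -0.46-0.18j]]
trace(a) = -1.86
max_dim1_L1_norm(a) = 1.3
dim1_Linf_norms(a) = [0.93, 0.93]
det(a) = 1.00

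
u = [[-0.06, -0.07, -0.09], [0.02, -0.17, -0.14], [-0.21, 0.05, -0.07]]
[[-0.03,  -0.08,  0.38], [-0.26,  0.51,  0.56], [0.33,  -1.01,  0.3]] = u @ [[-0.27, 4.05, -0.72], [2.96, -2.77, -1.00], [-1.77, 0.33, -2.91]]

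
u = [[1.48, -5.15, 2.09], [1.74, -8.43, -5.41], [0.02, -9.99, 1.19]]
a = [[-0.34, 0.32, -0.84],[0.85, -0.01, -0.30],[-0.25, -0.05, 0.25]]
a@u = [[0.04,7.44,-3.44], [1.23,-1.30,1.47], [-0.45,-0.79,0.05]]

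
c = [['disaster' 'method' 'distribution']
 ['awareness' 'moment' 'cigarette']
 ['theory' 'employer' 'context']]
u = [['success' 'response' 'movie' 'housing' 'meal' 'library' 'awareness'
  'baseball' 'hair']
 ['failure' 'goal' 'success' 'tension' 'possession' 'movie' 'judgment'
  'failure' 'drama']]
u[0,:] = ['success', 'response', 'movie', 'housing', 'meal', 'library', 'awareness', 'baseball', 'hair']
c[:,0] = ['disaster', 'awareness', 'theory']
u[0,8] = 'hair'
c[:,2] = ['distribution', 'cigarette', 'context']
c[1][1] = 'moment'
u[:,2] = ['movie', 'success']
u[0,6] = 'awareness'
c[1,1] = 'moment'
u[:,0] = ['success', 'failure']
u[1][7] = 'failure'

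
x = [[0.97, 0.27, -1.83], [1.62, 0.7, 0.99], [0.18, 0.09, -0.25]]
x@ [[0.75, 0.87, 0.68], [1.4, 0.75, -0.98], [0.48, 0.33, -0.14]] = [[0.23, 0.44, 0.65], [2.67, 2.26, 0.28], [0.14, 0.14, 0.07]]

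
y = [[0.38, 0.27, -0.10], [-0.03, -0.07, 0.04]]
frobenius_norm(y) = 0.48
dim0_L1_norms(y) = [0.41, 0.34, 0.14]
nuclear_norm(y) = 0.53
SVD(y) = [[-0.99,0.15], [0.15,0.99]] @ diag([0.4822094148731336, 0.04662703301422989]) @ [[-0.79, -0.58, 0.22], [0.59, -0.61, 0.53]]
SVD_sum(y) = [[0.38, 0.27, -0.10], [-0.06, -0.04, 0.02]] + [[0.00,  -0.00,  0.00], [0.03,  -0.03,  0.02]]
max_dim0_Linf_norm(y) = 0.38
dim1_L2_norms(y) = [0.48, 0.09]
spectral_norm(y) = 0.48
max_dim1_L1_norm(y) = 0.75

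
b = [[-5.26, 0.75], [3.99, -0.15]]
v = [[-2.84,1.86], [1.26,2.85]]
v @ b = [[22.36,  -2.41], [4.74,  0.52]]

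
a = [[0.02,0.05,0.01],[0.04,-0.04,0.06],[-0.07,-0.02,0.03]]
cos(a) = [[1.00, 0.0, -0.00], [0.0, 1.00, 0.0], [0.0, 0.0, 1.00]]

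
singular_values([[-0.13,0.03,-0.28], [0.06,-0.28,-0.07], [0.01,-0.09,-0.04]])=[0.32, 0.3, 0.0]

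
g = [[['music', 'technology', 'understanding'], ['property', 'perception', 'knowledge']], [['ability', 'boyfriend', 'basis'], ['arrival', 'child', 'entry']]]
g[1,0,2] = 'basis'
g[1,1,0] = 'arrival'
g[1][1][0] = 'arrival'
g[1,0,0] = 'ability'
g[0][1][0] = 'property'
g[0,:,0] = ['music', 'property']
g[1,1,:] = ['arrival', 'child', 'entry']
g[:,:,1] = [['technology', 'perception'], ['boyfriend', 'child']]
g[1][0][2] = 'basis'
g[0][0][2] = 'understanding'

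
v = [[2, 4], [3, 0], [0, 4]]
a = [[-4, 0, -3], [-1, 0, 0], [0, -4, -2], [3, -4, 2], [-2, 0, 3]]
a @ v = [[-8, -28], [-2, -4], [-12, -8], [-6, 20], [-4, 4]]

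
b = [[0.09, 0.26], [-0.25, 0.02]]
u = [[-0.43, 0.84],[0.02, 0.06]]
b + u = [[-0.34, 1.10], [-0.23, 0.08]]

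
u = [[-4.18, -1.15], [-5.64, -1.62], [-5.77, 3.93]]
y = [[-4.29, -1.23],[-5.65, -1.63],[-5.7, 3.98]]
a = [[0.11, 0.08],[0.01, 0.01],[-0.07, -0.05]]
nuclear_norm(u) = 13.42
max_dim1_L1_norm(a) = 0.19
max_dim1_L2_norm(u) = 6.98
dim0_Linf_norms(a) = [0.11, 0.08]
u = y + a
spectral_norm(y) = 9.16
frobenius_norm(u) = 10.10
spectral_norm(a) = 0.16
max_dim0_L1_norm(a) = 0.19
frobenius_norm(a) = 0.16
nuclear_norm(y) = 13.51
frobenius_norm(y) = 10.14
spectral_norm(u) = 9.15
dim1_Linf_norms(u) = [4.18, 5.64, 5.77]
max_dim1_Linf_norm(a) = 0.11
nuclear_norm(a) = 0.16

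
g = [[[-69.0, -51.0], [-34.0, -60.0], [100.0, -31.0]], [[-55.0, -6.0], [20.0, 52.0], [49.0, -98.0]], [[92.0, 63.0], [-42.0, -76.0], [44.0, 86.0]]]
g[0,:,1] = [-51.0, -60.0, -31.0]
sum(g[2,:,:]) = 167.0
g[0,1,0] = -34.0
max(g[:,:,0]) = 100.0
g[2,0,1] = 63.0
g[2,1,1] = -76.0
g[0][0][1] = -51.0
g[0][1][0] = -34.0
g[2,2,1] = 86.0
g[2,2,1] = 86.0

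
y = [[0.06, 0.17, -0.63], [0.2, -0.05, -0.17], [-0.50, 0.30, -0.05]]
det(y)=-0.003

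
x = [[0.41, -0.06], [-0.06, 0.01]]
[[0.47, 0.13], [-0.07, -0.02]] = x @[[1.13,0.19], [-0.10,-0.94]]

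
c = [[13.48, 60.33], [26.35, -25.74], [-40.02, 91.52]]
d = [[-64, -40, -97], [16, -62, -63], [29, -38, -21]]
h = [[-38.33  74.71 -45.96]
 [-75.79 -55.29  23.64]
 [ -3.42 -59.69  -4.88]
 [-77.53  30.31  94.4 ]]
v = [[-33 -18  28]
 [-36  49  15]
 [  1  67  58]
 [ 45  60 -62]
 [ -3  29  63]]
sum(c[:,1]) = 126.11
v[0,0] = -33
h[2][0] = -3.42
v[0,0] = -33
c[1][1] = -25.74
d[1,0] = 16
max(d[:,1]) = -38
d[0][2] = -97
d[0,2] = -97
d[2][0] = 29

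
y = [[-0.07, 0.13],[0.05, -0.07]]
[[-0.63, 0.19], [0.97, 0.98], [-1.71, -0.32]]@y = [[0.05,-0.10], [-0.02,0.06], [0.10,-0.20]]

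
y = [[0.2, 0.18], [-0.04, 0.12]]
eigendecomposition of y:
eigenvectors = [[0.90+0.00j, 0.90-0.00j], [-0.20+0.38j, -0.20-0.38j]]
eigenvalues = [(0.16+0.07j), (0.16-0.07j)]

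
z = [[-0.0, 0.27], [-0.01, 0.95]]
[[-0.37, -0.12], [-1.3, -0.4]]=z@[[-0.67,-0.55], [-1.38,-0.43]]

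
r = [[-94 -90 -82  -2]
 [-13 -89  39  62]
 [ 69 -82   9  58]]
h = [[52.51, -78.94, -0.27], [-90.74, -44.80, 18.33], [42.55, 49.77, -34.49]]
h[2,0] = 42.55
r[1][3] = 62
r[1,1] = -89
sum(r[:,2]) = -34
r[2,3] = 58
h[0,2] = -0.27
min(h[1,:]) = -90.74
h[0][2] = -0.27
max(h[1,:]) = 18.33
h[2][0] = 42.55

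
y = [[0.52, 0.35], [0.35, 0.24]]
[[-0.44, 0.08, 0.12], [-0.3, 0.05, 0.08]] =y @ [[-0.59, 0.38, 0.07], [-0.38, -0.35, 0.23]]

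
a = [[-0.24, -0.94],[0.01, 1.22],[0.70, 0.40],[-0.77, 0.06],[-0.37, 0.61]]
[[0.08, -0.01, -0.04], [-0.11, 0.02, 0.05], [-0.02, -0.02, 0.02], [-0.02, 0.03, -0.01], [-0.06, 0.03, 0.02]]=a @[[0.02, -0.04, 0.01], [-0.09, 0.02, 0.04]]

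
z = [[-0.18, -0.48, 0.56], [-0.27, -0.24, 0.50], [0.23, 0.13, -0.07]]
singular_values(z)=[0.99, 0.2, 0.13]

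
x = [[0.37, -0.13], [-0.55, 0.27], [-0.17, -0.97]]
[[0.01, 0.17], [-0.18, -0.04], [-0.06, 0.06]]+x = [[0.38, 0.04], [-0.73, 0.23], [-0.23, -0.91]]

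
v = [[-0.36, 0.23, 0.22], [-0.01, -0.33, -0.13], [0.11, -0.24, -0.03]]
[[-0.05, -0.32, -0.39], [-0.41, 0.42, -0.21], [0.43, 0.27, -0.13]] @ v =[[-0.02, 0.19, 0.04], [0.12, -0.18, -0.14], [-0.17, 0.04, 0.06]]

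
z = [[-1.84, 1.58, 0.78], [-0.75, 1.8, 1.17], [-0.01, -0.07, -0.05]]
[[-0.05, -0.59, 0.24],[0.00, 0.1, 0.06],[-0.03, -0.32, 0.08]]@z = [[0.53, -1.16, -0.74], [-0.08, 0.18, 0.11], [0.29, -0.63, -0.4]]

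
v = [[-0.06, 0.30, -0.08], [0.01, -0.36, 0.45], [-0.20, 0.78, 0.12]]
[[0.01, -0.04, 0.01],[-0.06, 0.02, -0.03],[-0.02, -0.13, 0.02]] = v@[[0.18,  0.08,  -0.06], [0.04,  -0.14,  0.02], [-0.1,  -0.07,  -0.04]]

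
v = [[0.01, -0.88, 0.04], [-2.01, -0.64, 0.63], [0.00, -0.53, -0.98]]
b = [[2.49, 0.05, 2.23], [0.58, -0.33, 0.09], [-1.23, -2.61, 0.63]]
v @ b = [[-0.53, 0.19, -0.03], [-6.15, -1.53, -4.14], [0.9, 2.73, -0.67]]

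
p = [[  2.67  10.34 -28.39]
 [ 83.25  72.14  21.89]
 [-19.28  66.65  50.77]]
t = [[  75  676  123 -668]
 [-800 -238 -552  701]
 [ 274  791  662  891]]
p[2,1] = 66.65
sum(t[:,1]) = 1229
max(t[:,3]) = 891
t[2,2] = 662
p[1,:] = [83.25, 72.14, 21.89]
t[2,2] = 662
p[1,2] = 21.89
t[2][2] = 662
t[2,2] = 662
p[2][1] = 66.65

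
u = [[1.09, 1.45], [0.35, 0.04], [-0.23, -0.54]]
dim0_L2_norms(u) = [1.17, 1.55]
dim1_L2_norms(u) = [1.81, 0.35, 0.59]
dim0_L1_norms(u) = [1.67, 2.03]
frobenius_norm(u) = 1.94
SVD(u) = [[-0.95,-0.03], [-0.13,-0.88], [0.30,-0.47]] @ diag([1.9167984613737892, 0.2916910325585539]) @ [[-0.6, -0.80], [-0.8, 0.60]]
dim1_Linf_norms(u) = [1.45, 0.35, 0.54]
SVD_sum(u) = [[1.08,1.46], [0.14,0.19], [-0.34,-0.46]] + [[0.01,-0.01], [0.21,-0.15], [0.11,-0.08]]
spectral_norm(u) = 1.92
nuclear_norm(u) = 2.21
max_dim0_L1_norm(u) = 2.03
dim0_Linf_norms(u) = [1.09, 1.45]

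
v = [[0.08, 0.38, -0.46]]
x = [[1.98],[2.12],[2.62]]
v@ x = [[-0.24]]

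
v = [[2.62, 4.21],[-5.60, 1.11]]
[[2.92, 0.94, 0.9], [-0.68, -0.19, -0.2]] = v@ [[0.23,0.07,0.07], [0.55,0.18,0.17]]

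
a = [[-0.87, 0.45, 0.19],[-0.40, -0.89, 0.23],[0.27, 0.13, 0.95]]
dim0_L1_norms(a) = [1.54, 1.47, 1.37]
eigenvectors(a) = [[-0.70+0.00j, (-0.7-0j), 0.12+0.00j], [0.02-0.70j, (0.02+0.7j), 0.09+0.00j], [(0.09+0.07j), (0.09-0.07j), (0.99+0j)]]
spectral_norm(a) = 1.01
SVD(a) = [[-0.5, -0.51, -0.70],[0.81, -0.56, -0.16],[-0.31, -0.65, 0.69]] @ diag([1.0061803328103394, 0.9954979675712826, 0.9946783070053957]) @ [[0.02,-0.98,-0.20], [0.5,0.19,-0.85], [0.87,-0.08,0.49]]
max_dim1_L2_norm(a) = 1.0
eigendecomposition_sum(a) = [[(-0.44+0.22j),(0.22+0.45j),(0.03-0.07j)], [(-0.21-0.45j),(-0.45+0.21j),0.07+0.04j], [0.07+0.02j,(0.02-0.08j),-0.01+0.01j]] + [[-0.44-0.22j, 0.22-0.45j, (0.03+0.07j)], [-0.21+0.45j, (-0.45-0.21j), (0.07-0.04j)], [(0.07-0.02j), (0.02+0.08j), -0.01-0.01j]] + [[(0.01-0j),0.01-0.00j,(0.12+0j)],[(0.01-0j),0.01-0.00j,0.09+0.00j],[(0.12-0j),(0.1-0j),(0.97+0j)]]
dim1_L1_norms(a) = [1.51, 1.52, 1.35]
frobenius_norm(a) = 1.73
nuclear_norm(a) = 3.00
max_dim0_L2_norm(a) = 1.01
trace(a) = -0.81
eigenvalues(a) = [(-0.9+0.43j), (-0.9-0.43j), (1+0j)]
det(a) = 1.00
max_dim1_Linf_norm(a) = 0.95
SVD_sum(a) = [[-0.01,0.49,0.10], [0.02,-0.80,-0.16], [-0.01,0.31,0.06]] + [[-0.25, -0.1, 0.43], [-0.28, -0.11, 0.48], [-0.32, -0.12, 0.55]] + [[-0.61, 0.06, -0.34], [-0.14, 0.01, -0.08], [0.60, -0.05, 0.34]]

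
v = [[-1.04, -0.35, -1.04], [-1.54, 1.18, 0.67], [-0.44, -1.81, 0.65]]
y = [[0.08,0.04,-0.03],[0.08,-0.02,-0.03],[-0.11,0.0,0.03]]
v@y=[[0.00, -0.03, 0.01], [-0.10, -0.09, 0.03], [-0.25, 0.02, 0.09]]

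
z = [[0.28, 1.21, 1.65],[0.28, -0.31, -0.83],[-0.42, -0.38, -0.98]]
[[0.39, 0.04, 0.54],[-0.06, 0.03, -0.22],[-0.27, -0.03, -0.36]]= z@[[0.27, 0.08, 0.13], [0.08, 0.04, -0.02], [0.13, -0.02, 0.32]]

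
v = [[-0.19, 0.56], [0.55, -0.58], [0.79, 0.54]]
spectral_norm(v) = 0.98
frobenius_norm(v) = 1.38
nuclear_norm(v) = 1.95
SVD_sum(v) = [[-0.16,-0.01], [0.52,0.03], [0.82,0.05]] + [[-0.03, 0.57], [0.03, -0.61], [-0.03, 0.49]]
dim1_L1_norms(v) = [0.75, 1.13, 1.33]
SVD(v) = [[-0.16, 0.59],[0.53, -0.63],[0.83, 0.51]] @ diag([0.981207433279894, 0.9703257045323919]) @ [[1.0, 0.06],[-0.06, 1.0]]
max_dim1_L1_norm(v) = 1.33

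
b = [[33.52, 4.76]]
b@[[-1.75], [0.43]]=[[-56.61]]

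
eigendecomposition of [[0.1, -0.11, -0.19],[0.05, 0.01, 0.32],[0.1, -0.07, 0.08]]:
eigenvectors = [[(-0.31+0.53j), (-0.31-0.53j), (-0.63+0j)], [(0.66+0j), 0.66-0.00j, -0.77+0.00j], [0.22+0.37j, (0.22-0.37j), 0.12+0.00j]]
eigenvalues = [(0.09+0.22j), (0.09-0.22j), 0j]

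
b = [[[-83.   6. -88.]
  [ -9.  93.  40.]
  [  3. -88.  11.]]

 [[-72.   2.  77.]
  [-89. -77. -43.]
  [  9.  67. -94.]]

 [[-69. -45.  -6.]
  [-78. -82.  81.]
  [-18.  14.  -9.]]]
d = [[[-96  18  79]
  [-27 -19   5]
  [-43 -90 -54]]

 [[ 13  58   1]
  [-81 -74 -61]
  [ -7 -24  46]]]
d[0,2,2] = -54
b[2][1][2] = 81.0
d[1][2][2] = 46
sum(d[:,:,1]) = -131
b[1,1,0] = -89.0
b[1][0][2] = 77.0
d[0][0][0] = -96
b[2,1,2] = 81.0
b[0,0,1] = 6.0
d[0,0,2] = 79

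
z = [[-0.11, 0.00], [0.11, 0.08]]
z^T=[[-0.11, 0.11], [0.00, 0.08]]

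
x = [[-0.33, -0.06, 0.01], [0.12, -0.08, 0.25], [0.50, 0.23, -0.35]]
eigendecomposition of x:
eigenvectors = [[0.16, -0.46, 0.15], [0.43, 0.86, -0.91], [-0.89, -0.23, -0.38]]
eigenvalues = [-0.55, -0.21, 0.0]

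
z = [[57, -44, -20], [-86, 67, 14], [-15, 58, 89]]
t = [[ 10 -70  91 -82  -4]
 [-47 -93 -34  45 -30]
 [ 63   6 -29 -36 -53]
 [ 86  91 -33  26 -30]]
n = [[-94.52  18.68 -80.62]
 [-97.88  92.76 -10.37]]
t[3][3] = 26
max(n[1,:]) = 92.76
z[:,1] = [-44, 67, 58]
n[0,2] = -80.62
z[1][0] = -86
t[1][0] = -47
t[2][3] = -36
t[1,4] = -30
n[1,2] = -10.37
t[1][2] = -34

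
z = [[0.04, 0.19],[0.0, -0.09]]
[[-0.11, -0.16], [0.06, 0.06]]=z @ [[0.7, -0.72],[-0.72, -0.70]]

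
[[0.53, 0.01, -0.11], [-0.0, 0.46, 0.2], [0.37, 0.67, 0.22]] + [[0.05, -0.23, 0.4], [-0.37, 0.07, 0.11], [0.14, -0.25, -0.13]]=[[0.58, -0.22, 0.29], [-0.37, 0.53, 0.31], [0.51, 0.42, 0.09]]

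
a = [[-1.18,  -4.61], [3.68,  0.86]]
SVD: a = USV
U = [[0.85, -0.52],[-0.52, -0.85]]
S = [5.27, 3.03]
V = [[-0.56, -0.83], [-0.83, 0.56]]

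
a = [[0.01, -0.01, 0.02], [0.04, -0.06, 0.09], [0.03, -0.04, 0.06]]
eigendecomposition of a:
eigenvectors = [[-0.31+0.00j, (-0.15-0.17j), (-0.15+0.17j)], [-0.77+0.00j, 0.80+0.00j, (0.8-0j)], [(-0.56+0j), (0.55+0.11j), 0.55-0.11j]]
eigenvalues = [(0.02+0j), (-0.01+0j), (-0.01-0j)]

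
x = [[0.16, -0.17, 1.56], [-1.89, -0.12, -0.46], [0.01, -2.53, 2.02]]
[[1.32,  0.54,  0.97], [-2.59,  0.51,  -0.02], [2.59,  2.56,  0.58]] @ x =[[-0.8, -2.74, 3.77], [-1.38, 0.43, -4.32], [-4.42, -2.21, 4.03]]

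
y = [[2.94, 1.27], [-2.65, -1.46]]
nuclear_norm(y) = 4.61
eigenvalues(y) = [1.95, -0.47]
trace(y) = 1.48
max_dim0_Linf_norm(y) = 2.94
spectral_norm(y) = 4.40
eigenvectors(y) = [[0.79, -0.35], [-0.61, 0.94]]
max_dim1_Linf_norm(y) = 2.94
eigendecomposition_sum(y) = [[2.75, 1.02], [-2.13, -0.79]] + [[0.19, 0.25], [-0.52, -0.67]]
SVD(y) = [[-0.73, 0.69], [0.69, 0.73]] @ diag([4.400708697407586, 0.21062516602065187]) @ [[-0.90, -0.44], [0.44, -0.9]]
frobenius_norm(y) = 4.41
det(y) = -0.93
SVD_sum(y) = [[2.88, 1.4], [-2.72, -1.32]] + [[0.06,-0.13], [0.07,-0.14]]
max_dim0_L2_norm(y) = 3.96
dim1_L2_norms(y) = [3.2, 3.03]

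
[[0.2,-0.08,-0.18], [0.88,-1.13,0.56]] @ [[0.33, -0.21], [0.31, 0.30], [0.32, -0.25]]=[[-0.02, -0.02], [0.12, -0.66]]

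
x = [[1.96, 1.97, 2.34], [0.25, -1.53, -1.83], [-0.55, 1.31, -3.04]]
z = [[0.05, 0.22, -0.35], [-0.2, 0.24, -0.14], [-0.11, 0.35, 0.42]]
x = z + [[1.91, 1.75, 2.69], [0.45, -1.77, -1.69], [-0.44, 0.96, -3.46]]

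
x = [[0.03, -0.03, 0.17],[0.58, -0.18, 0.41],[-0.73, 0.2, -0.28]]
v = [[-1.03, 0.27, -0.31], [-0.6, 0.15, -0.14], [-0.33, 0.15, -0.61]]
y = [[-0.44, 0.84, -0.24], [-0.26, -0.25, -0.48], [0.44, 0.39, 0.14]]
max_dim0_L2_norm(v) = 1.24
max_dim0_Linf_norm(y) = 0.84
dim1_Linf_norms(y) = [0.84, 0.48, 0.44]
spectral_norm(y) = 0.99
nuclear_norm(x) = 1.28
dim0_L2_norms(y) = [0.67, 0.96, 0.55]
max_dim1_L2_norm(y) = 0.98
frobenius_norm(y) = 1.30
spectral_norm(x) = 1.09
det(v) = -0.00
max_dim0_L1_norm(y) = 1.48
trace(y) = -0.55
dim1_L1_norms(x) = [0.23, 1.17, 1.21]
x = y @ v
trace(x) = -0.43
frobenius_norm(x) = 1.10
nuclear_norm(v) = 1.85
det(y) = -0.22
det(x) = 0.00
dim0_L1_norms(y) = [1.14, 1.48, 0.86]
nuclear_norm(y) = 2.06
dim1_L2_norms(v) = [1.11, 0.63, 0.71]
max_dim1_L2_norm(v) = 1.11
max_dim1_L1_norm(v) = 1.61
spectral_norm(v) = 1.39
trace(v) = -1.49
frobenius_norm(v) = 1.46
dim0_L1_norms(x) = [1.34, 0.41, 0.86]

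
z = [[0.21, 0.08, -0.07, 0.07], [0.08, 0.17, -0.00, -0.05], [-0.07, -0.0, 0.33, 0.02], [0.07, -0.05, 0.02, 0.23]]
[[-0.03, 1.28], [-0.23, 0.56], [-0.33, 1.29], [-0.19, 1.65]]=z@[[1.1,4.45], [-2.37,2.96], [-0.66,4.49], [-1.61,6.07]]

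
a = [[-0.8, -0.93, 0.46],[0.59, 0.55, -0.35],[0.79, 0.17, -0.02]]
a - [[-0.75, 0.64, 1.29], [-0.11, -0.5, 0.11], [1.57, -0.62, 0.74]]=[[-0.05, -1.57, -0.83], [0.70, 1.05, -0.46], [-0.78, 0.79, -0.76]]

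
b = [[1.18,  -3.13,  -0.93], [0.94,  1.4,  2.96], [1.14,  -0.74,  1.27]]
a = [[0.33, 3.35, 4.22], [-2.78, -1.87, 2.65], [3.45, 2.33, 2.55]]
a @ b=[[8.35, 0.53, 14.97], [-2.02, 4.12, 0.42], [9.17, -9.42, 6.93]]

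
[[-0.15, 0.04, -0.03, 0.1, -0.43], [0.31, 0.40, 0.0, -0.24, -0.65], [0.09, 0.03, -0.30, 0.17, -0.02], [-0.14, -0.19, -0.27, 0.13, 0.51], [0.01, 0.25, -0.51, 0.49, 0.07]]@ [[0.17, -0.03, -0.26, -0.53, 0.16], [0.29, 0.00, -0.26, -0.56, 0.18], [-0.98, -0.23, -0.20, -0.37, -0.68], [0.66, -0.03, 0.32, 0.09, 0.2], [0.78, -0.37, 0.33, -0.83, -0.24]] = [[-0.25, 0.17, -0.08, 0.43, 0.13], [-0.50, 0.24, -0.48, 0.13, 0.23], [0.41, 0.07, 0.08, 0.08, 0.26], [0.67, -0.13, 0.35, -0.13, 0.03], [0.95, 0.08, 0.21, 0.03, 0.47]]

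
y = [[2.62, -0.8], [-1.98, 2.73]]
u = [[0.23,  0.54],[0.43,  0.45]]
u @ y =[[-0.47,1.29], [0.24,0.88]]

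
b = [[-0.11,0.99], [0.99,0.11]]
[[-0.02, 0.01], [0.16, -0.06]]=b @[[0.16, -0.06],[-0.0, 0.0]]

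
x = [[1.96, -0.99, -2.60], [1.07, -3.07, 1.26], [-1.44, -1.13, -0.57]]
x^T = [[1.96, 1.07, -1.44], [-0.99, -3.07, -1.13], [-2.6, 1.26, -0.57]]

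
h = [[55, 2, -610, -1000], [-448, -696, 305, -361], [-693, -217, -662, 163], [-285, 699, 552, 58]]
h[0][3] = -1000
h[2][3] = 163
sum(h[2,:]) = -1409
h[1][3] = -361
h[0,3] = -1000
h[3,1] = 699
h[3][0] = -285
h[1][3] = -361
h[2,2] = -662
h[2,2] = -662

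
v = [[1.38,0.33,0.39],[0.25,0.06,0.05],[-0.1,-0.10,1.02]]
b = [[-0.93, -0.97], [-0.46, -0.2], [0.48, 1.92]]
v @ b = [[-1.25, -0.66], [-0.24, -0.16], [0.63, 2.08]]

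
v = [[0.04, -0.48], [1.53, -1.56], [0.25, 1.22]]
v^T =[[0.04, 1.53, 0.25], [-0.48, -1.56, 1.22]]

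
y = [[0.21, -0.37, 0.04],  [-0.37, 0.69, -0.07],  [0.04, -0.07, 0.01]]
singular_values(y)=[0.9, 0.01, 0.0]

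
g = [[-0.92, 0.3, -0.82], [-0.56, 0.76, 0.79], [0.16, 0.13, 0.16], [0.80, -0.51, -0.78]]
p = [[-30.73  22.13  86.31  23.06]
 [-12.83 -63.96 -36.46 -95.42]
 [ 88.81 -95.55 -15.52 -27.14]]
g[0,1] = 0.301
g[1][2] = 0.793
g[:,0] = [-0.916, -0.558, 0.16, 0.795]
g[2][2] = 0.164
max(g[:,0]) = 0.795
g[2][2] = 0.164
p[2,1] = -95.55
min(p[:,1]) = -95.55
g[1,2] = 0.793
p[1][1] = -63.96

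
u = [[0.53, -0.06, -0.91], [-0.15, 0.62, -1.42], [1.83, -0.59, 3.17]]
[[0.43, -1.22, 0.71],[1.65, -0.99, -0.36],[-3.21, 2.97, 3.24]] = u @[[-0.24,-0.1,1.58],  [1.05,1.15,0.1],  [-0.68,1.21,0.13]]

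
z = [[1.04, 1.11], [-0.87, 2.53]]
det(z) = 3.60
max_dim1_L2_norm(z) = 2.68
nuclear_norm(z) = 4.08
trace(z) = 3.57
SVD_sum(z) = [[-0.16,0.9], [-0.46,2.60]] + [[1.20, 0.21], [-0.41, -0.07]]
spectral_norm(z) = 2.80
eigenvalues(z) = [(1.78+0.64j), (1.78-0.64j)]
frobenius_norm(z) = 3.08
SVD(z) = [[0.33, 0.95], [0.95, -0.33]] @ diag([2.7957603040941272, 1.2865552153139446]) @ [[-0.17, 0.99],[0.99, 0.17]]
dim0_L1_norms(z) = [1.91, 3.64]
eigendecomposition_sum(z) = [[0.52+1.36j,  0.56-1.55j], [(-0.44+1.21j),  (1.26-0.72j)]] + [[(0.52-1.36j), 0.56+1.55j], [(-0.43-1.21j), 1.26+0.72j]]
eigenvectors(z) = [[(0.75+0j), 0.75-0.00j], [(0.5+0.43j), (0.5-0.43j)]]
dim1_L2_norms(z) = [1.52, 2.68]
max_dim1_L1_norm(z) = 3.4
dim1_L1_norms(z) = [2.15, 3.4]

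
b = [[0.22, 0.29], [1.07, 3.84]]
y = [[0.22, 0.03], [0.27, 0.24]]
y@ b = [[0.08,0.18], [0.32,1.00]]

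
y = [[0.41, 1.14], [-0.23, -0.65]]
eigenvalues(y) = [0.02, -0.26]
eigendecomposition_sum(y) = [[0.04, 0.07],[-0.01, -0.02]] + [[0.37, 1.07], [-0.22, -0.63]]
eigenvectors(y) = [[0.95, -0.86], [-0.33, 0.50]]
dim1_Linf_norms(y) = [1.14, 0.65]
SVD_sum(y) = [[0.41, 1.14], [-0.23, -0.65]] + [[0.00, -0.00],  [0.0, -0.00]]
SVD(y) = [[-0.87,0.49], [0.49,0.87]] @ diag([1.3939478054185173, 0.0030847639942364565]) @ [[-0.34, -0.94],[0.94, -0.34]]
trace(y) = -0.24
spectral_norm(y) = 1.39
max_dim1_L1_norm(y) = 1.55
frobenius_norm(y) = 1.39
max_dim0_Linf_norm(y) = 1.14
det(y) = -0.00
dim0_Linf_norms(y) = [0.41, 1.14]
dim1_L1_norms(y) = [1.55, 0.88]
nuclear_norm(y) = 1.40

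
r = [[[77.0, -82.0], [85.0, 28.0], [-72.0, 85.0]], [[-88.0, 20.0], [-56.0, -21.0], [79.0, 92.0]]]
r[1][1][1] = -21.0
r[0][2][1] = 85.0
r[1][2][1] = 92.0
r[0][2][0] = -72.0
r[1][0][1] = 20.0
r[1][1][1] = -21.0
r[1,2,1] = 92.0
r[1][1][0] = -56.0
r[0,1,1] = 28.0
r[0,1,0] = 85.0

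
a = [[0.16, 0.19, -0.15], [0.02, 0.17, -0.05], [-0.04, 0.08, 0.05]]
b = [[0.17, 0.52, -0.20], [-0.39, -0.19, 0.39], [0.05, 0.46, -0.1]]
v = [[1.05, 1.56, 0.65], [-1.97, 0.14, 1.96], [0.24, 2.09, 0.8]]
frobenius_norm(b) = 0.95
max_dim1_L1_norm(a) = 0.5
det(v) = -3.69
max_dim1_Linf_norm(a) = 0.19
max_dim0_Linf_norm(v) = 2.09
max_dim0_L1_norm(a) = 0.44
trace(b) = -0.12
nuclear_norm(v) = 6.20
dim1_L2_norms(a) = [0.29, 0.18, 0.1]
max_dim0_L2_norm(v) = 2.61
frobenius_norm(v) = 4.09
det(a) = 0.00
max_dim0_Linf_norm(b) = 0.52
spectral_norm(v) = 3.00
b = v @ a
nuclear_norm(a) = 0.48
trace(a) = 0.38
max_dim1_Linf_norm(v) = 2.09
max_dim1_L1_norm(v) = 4.07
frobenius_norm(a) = 0.36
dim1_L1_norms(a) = [0.5, 0.24, 0.17]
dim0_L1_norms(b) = [0.61, 1.17, 0.69]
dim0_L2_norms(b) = [0.43, 0.72, 0.45]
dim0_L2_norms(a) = [0.17, 0.27, 0.17]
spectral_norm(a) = 0.33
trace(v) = 1.99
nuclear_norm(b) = 1.27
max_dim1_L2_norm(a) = 0.29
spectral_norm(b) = 0.87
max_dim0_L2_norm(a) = 0.27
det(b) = -0.00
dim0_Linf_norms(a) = [0.16, 0.19, 0.15]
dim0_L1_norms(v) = [3.26, 3.79, 3.41]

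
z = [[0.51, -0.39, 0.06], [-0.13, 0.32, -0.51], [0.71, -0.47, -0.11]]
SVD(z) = [[-0.58, -0.01, -0.81], [0.32, -0.93, -0.21], [-0.75, -0.38, 0.54]] @ diag([1.1101280846203938, 0.5476174980990941, 0.005541796887665056]) @ [[-0.78, 0.61, -0.1],[-0.28, -0.21, 0.94],[-0.55, -0.76, -0.34]]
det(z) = -0.00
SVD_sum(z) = [[0.51, -0.40, 0.07], [-0.27, 0.21, -0.04], [0.65, -0.51, 0.08]] + [[0.00, 0.0, -0.01], [0.14, 0.10, -0.47], [0.06, 0.04, -0.19]] + [[0.0,0.00,0.00], [0.0,0.0,0.0], [-0.00,-0.00,-0.0]]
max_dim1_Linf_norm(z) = 0.71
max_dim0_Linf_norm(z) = 0.71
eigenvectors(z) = [[0.27,-0.56,-0.55], [0.66,-0.76,0.57], [0.70,-0.32,-0.61]]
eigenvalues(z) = [-0.27, 0.01, 0.98]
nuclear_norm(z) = 1.66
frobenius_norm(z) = 1.24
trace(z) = 0.72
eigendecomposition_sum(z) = [[0.11, -0.03, -0.12], [0.26, -0.07, -0.30], [0.27, -0.07, -0.32]] + [[0.01, 0.00, -0.01], [0.02, 0.0, -0.01], [0.01, 0.00, -0.00]] + [[0.39, -0.37, 0.19], [-0.41, 0.38, -0.2], [0.43, -0.4, 0.21]]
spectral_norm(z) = 1.11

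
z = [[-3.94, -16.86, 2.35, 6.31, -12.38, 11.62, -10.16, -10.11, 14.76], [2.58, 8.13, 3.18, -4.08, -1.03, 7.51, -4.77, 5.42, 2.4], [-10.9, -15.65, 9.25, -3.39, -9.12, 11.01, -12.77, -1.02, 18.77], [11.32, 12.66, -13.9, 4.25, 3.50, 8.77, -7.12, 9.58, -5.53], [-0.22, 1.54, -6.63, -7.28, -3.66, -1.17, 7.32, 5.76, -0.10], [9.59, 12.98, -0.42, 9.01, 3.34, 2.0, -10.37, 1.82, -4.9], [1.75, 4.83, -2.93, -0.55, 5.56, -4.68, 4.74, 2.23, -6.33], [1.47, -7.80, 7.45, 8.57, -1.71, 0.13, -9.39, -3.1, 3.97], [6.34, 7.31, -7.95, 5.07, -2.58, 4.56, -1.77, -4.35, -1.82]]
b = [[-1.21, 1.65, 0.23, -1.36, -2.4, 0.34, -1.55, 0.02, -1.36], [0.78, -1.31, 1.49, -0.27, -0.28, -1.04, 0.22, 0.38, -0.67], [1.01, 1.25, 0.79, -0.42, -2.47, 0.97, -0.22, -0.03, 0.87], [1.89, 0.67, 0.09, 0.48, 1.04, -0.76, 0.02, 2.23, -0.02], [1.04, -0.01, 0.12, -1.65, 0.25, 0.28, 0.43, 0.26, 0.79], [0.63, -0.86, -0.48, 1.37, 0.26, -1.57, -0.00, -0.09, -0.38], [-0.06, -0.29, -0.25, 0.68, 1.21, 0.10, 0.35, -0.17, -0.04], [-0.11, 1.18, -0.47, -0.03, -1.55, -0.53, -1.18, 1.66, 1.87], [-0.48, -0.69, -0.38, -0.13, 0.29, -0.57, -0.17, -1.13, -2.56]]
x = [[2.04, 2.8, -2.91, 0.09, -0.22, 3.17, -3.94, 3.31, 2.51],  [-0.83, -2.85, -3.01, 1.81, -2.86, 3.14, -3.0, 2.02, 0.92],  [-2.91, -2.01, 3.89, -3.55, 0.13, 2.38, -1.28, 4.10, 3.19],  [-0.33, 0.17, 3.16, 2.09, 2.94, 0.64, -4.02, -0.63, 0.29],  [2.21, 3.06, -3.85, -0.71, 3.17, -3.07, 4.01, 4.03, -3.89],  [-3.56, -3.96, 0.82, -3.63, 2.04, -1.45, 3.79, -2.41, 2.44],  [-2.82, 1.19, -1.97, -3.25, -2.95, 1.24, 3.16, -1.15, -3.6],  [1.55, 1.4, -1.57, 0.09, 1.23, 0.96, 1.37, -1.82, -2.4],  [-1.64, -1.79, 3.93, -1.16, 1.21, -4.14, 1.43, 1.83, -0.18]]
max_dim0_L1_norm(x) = 26.0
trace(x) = 8.05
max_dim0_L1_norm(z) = 87.76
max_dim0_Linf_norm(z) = 18.77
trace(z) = 15.85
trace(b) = -3.12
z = b @ x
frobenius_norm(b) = 8.88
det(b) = -14.21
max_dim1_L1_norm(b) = 10.12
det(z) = 10395561.06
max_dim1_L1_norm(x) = 28.0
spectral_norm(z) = 52.21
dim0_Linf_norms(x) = [3.56, 3.96, 3.93, 3.63, 3.17, 4.14, 4.02, 4.1, 3.89]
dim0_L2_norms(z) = [20.16, 32.62, 21.58, 17.88, 17.74, 20.92, 24.79, 17.16, 26.26]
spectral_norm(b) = 5.57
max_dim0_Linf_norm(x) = 4.14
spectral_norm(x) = 12.71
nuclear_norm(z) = 139.69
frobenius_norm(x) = 22.97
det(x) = -735460.54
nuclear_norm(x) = 57.70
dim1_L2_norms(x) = [7.96, 7.29, 8.63, 6.34, 9.82, 8.64, 7.64, 4.5, 6.83]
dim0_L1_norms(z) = [48.11, 87.76, 54.06, 48.51, 42.88, 51.45, 68.41, 43.39, 58.58]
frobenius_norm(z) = 67.88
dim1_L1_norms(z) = [88.49, 39.1, 91.88, 76.63, 33.68, 54.43, 33.6, 43.59, 41.75]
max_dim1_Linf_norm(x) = 4.14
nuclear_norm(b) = 21.42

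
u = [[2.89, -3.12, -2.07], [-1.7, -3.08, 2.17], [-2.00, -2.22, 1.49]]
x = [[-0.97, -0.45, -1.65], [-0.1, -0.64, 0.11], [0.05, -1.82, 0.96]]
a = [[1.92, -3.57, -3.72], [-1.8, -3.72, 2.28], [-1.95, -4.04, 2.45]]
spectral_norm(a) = 6.97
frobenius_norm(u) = 7.11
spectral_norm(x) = 2.25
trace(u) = 1.30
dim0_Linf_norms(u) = [2.89, 3.12, 2.17]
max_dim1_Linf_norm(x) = 1.82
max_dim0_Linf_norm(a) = 4.04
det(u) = 11.24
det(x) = 0.00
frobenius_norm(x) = 2.92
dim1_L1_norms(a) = [9.21, 7.8, 8.44]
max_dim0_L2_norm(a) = 6.55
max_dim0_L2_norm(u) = 4.91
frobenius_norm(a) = 8.87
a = u + x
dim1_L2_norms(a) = [5.5, 4.72, 5.11]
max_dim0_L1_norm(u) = 8.42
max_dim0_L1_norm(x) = 2.91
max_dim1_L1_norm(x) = 3.07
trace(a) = 0.65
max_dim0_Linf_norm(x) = 1.82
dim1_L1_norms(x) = [3.07, 0.85, 2.83]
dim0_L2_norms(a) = [3.28, 6.55, 5.0]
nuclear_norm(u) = 10.47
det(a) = 0.25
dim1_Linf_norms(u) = [3.12, 3.08, 2.22]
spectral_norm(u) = 5.30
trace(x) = -0.65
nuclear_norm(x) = 4.11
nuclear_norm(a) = 12.46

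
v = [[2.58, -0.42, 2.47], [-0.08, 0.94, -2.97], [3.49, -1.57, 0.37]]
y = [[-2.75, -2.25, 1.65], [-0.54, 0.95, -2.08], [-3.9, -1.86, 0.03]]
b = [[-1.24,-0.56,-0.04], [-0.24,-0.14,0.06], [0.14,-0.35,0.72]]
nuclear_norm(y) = 8.38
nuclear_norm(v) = 9.17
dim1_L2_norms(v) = [3.6, 3.12, 3.84]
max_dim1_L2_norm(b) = 1.36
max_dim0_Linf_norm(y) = 3.9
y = v @ b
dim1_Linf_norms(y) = [2.75, 2.08, 3.9]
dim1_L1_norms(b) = [1.84, 0.44, 1.21]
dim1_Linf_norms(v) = [2.58, 2.97, 3.49]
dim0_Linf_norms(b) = [1.24, 0.56, 0.72]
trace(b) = -0.66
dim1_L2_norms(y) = [3.92, 2.35, 4.32]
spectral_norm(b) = 1.39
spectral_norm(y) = 5.68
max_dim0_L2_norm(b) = 1.27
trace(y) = -1.77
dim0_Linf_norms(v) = [3.49, 1.57, 2.97]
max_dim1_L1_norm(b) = 1.84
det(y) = 0.04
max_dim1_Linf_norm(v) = 3.49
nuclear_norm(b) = 2.21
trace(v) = 3.89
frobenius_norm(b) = 1.61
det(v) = -14.58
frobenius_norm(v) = 6.12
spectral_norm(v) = 5.26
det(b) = -0.01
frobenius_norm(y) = 6.29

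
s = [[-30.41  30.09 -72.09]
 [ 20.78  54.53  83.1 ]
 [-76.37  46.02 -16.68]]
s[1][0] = 20.78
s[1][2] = 83.1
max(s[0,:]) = 30.09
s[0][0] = -30.41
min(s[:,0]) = -76.37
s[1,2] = 83.1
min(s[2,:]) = -76.37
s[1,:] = [20.78, 54.53, 83.1]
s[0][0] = -30.41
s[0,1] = 30.09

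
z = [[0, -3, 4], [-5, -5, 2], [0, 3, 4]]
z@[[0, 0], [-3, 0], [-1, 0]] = [[5, 0], [13, 0], [-13, 0]]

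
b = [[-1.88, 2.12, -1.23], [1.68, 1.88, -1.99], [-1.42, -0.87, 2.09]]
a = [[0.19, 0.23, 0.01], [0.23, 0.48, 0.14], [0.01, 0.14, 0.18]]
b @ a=[[0.12, 0.41, 0.06], [0.73, 1.01, -0.08], [-0.45, -0.45, 0.24]]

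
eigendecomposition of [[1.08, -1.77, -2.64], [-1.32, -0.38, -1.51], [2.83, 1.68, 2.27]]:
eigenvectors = [[(0.11-0.52j), 0.11+0.52j, (-0.24+0j)], [(0.38-0.18j), 0.38+0.18j, 0.80+0.00j], [(-0.73+0j), (-0.73-0j), (-0.54+0j)]]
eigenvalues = [(0.97+2.43j), (0.97-2.43j), (1.03+0j)]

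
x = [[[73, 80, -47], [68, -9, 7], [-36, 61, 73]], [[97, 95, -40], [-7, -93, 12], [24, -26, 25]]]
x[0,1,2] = 7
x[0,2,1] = 61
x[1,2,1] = -26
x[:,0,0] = [73, 97]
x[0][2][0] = -36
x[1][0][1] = 95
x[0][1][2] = 7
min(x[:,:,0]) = -36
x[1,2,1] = -26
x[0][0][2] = -47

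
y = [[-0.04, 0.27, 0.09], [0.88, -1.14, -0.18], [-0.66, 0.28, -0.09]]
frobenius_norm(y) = 1.65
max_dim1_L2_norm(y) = 1.45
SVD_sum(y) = [[-0.16, 0.17, 0.02],  [0.96, -1.07, -0.13],  [-0.43, 0.47, 0.06]] + [[0.12, 0.10, 0.07], [-0.08, -0.07, -0.05], [-0.23, -0.19, -0.15]] + [[0.0, 0.00, -0.0], [0.00, 0.00, -0.00], [0.00, 0.0, -0.00]]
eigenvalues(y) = [-1.25, 0.03, -0.05]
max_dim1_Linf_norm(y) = 1.14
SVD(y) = [[-0.15,0.42,-0.89], [0.90,-0.31,-0.29], [-0.40,-0.85,-0.34]] @ diag([1.5985560922343733, 0.3946014156259904, 0.002853553282092206]) @ [[0.67,-0.74,-0.09], [0.69,0.58,0.43], [-0.27,-0.35,0.9]]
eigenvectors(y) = [[-0.18, 0.32, -0.19],[0.93, 0.37, -0.30],[-0.33, -0.87, 0.93]]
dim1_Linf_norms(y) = [0.27, 1.14, 0.66]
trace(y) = -1.27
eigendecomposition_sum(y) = [[-0.14,0.23,0.05],[0.73,-1.19,-0.24],[-0.26,0.42,0.09]] + [[0.05, 0.02, 0.02], [0.06, 0.02, 0.02], [-0.15, -0.05, -0.05]] + [[0.05,0.02,0.03], [0.08,0.03,0.04], [-0.25,-0.09,-0.13]]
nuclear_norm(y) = 2.00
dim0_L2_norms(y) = [1.1, 1.2, 0.22]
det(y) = 0.00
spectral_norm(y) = 1.60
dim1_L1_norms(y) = [0.4, 2.2, 1.03]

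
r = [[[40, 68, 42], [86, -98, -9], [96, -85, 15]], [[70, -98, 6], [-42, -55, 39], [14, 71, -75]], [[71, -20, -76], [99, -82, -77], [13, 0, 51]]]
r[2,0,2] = -76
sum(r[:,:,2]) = -84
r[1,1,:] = [-42, -55, 39]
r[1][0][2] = 6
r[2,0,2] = -76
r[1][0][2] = 6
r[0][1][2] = -9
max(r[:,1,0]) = 99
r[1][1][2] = 39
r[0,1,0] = 86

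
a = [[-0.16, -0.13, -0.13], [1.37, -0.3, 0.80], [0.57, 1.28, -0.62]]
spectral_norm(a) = 1.63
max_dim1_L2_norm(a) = 1.61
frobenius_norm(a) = 2.24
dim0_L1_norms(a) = [2.1, 1.71, 1.55]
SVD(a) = [[-0.09,-0.11,0.99],[0.96,0.25,0.11],[-0.26,0.96,0.08]] @ diag([1.6307074656796634, 1.5302529142903438, 0.11453898760910981]) @ [[0.73, -0.37, 0.58], [0.59, 0.77, -0.25], [0.35, -0.52, -0.78]]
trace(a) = -1.08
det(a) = -0.29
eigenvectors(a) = [[(-0.25+0.21j),(-0.25-0.21j),0.02+0.00j], [0.58+0.13j,0.58-0.13j,(-0.57+0j)], [0.73+0.00j,(0.73-0j),0.82+0.00j]]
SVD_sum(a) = [[-0.10, 0.05, -0.08], [1.14, -0.58, 0.91], [-0.3, 0.16, -0.24]] + [[-0.10, -0.12, 0.04], [0.22, 0.29, -0.10], [0.87, 1.13, -0.37]] + [[0.04, -0.06, -0.09], [0.0, -0.01, -0.01], [0.00, -0.0, -0.01]]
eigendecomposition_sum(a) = [[(-0.07+0.29j), (-0.08+0.05j), -0.05+0.02j], [(0.5-0.21j), (0.16+0.06j), (0.09+0.05j)], [0.55-0.39j, 0.20+0.03j, 0.13+0.03j]] + [[(-0.07-0.29j), (-0.08-0.05j), (-0.05-0.02j)],[(0.5+0.21j), (0.16-0.06j), 0.09-0.05j],[(0.55+0.39j), 0.20-0.03j, 0.13-0.03j]] + [[-0.02+0.00j, (0.03+0j), (-0.03+0j)], [0.37-0.00j, -0.61-0.00j, (0.61-0j)], [(-0.52+0j), 0.87+0.00j, -0.87+0.00j]]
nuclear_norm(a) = 3.28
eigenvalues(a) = [(0.21+0.38j), (0.21-0.38j), (-1.5+0j)]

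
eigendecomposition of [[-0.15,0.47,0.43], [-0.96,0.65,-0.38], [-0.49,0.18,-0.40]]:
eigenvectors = [[(-0.32+0.56j), -0.32-0.56j, -0.62+0.00j],[(-0.68+0j), -0.68-0.00j, (-0.63+0j)],[-0.26-0.23j, (-0.26+0.23j), (0.48+0j)]]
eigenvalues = [(0.05+0.66j), (0.05-0.66j), (-0+0j)]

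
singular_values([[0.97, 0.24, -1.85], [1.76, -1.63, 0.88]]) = [2.56, 2.09]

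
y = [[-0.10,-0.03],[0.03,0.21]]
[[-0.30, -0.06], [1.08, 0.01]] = y@[[1.57, 0.63], [4.91, -0.04]]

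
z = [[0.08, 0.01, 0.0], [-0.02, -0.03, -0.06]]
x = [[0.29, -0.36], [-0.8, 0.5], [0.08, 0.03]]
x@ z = [[0.03, 0.01, 0.02],[-0.07, -0.02, -0.03],[0.01, -0.00, -0.0]]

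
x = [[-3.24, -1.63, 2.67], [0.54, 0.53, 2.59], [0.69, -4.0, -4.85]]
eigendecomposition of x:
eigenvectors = [[(0.87+0j),-0.66+0.00j,-0.66-0.00j], [(0.14+0j),0.08+0.53j,0.08-0.53j], [(-0.47+0j),-0.43-0.30j,(-0.43+0.3j)]]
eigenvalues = [(-4.95+0j), (-1.3+2.49j), (-1.3-2.49j)]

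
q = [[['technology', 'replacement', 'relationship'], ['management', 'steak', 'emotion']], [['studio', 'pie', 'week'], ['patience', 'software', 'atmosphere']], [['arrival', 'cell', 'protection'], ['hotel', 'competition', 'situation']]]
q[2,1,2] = 'situation'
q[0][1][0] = 'management'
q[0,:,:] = [['technology', 'replacement', 'relationship'], ['management', 'steak', 'emotion']]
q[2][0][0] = 'arrival'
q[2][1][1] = 'competition'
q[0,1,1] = 'steak'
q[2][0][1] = 'cell'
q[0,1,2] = 'emotion'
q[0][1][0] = 'management'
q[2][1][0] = 'hotel'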